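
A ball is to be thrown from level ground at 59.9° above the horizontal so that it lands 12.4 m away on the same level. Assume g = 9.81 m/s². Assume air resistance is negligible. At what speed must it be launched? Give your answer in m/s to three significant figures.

11.8 m/s

Level-ground range: R = v₀² sin(2θ)/g, so v₀ = √(gR / sin 2θ).
v₀ = √(9.81 × 12.4 / sin 119.8°) = √(121.6 / 0.8678) = √140.18 = 11.84 m/s.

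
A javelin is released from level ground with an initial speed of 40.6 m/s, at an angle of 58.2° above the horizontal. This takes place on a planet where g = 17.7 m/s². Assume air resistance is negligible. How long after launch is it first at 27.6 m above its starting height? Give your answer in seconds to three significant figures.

1.12 s

Components: vₓ = 40.60 cos 58.2° = 21.39 m/s, v_y0 = 40.60 sin 58.2° = 34.51 m/s.
Height y(t) = 34.51 t − 8.850 t² = 27.6 gives 8.850 t² − 34.51 t + 27.6 = 0.
t = [34.51 ± √(34.51² − 2·17.7·27.6)] / 17.7 = (34.51 ± 14.62) / 17.7, so t = 1.124 s or t = 2.775 s.
The first (ascending) time is 1.124 s.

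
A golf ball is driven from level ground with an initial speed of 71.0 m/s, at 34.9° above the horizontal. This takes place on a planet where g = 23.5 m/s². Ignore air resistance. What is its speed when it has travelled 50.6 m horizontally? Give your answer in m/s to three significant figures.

61.6 m/s

Components: vₓ = 71.00 cos 34.9° = 58.23 m/s, v_y0 = 71.00 sin 34.9° = 40.62 m/s.
Time to reach x = 50.6 m: t = x/vₓ = 50.6/58.23 = 0.8690 s.
Vertical velocity there: v_y = v_y0 − g t = 40.62 − 23.5 × 0.8690 = 20.20 m/s.
Speed: √(vₓ² + v_y²) = √(58.23² + 20.20²) = 61.64 m/s.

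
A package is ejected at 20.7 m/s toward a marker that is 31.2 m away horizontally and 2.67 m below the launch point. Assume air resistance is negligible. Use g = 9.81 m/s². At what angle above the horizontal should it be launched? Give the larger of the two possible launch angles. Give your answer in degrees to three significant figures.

Trajectory: y = x tanθ − g x² (1 + tan²θ)/(2v₀²). With x = 31.2, y = −2.67, v₀ = 20.7, g = 9.81:
11.14 tan²θ − 31.2 tanθ + (8.473) = 0.
tanθ = [31.2 ± √(31.2² − 4 × 11.14 × (8.473))] / (2 × 11.14) = (31.2 ± 24.41) / 22.29, giving tanθ = 0.3047 or 2.495.
θ = 16.95° or 68.16°; the larger is 68.16°.

68.2°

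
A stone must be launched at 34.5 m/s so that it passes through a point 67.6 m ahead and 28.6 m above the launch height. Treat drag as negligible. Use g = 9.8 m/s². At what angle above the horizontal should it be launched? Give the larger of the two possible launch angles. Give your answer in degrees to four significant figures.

Trajectory: y = x tanθ − g x² (1 + tan²θ)/(2v₀²). With x = 67.6, y = 28.6, v₀ = 34.5, g = 9.80:
18.81 tan²θ − 67.6 tanθ + (47.41) = 0.
tanθ = [67.6 ± √(67.6² − 4 × 18.81 × (47.41))] / (2 × 18.81) = (67.6 ± 31.65) / 37.63, giving tanθ = 0.9554 or 2.638.
θ = 43.69° or 69.24°; the larger is 69.24°.

69.24°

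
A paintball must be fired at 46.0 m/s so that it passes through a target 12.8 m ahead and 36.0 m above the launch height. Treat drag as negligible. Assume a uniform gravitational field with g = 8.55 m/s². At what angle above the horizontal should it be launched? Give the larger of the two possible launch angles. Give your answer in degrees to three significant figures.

88.4°

Trajectory: y = x tanθ − g x² (1 + tan²θ)/(2v₀²). With x = 12.8, y = 36.0, v₀ = 46.0, g = 8.55:
0.3310 tan²θ − 12.8 tanθ + (36.33) = 0.
tanθ = [12.8 ± √(12.8² − 4 × 0.3310 × (36.33))] / (2 × 0.3310) = (12.8 ± 10.76) / 0.6620, giving tanθ = 3.084 or 35.59.
θ = 72.04° or 88.39°; the larger is 88.39°.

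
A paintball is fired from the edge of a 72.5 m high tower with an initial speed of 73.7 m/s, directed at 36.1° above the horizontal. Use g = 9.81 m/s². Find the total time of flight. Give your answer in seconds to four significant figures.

10.29 s

Horizontal component vₓ = 73.70 cos 36.1° = 59.55 m/s; vertical v_y0 = 73.70 sin 36.1° = 43.42 m/s.
With up positive and y = 0 at the ground: y(t) = 72.5 + (43.42) t − 4.905 t². Setting y = 0 and taking the positive root: t = [43.42 + √(43.42² + 2·9.81·72.5)] / 9.81 = (43.42 + 57.52) / 9.81 = 10.29 s.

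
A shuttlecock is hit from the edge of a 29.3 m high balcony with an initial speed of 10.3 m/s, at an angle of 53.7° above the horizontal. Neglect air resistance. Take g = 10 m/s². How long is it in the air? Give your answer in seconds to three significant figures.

Resolve: vₓ = 10.30 cos 53.7° = 6.098 m/s and v_y0 = 10.30 sin 53.7° = 8.301 m/s.
Vertical motion (up positive, ground at y = 0): 5.000 t² − (8.301) t − 29.3 = 0, so t = (8.301 + √(8.301² + 2·10.0·29.3)) / 10.0 = (8.301 + 25.59) / 10.0 = 3.389 s.

3.39 s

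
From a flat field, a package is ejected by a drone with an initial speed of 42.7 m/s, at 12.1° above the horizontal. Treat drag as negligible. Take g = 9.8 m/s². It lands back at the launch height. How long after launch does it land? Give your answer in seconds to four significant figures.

1.827 s

Horizontal component vₓ = 42.70 cos 12.1° = 41.75 m/s; vertical v_y0 = 42.70 sin 12.1° = 8.951 m/s.
It returns to y = 0 when t = 2 v_y0 / g = 2(8.951)/9.80 = 1.827 s.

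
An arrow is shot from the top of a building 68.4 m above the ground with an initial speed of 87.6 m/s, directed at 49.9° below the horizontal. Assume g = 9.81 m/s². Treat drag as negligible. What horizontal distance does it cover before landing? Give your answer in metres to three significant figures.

53.8 m

Resolve: vₓ = 87.60 cos 49.9° = 56.43 m/s and v_y0 = −67.01 m/s (downward).
With up positive and y = 0 at the ground: y(t) = 68.4 + (−67.01) t − 4.905 t². Setting y = 0 and taking the positive root: t = [−67.01 + √(67.01² + 2·9.81·68.4)] / 9.81 = (−67.01 + 76.37) / 9.81 = 0.9541 s.
Horizontal distance: R = vₓ t = 56.43 × 0.9541 = 53.84 m.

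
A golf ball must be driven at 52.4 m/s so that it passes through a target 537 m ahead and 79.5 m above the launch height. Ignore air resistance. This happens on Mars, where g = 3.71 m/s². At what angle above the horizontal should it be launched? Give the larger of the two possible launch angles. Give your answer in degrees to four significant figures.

64.31°

Trajectory: y = x tanθ − g x² (1 + tan²θ)/(2v₀²). With x = 537, y = 79.5, v₀ = 52.4, g = 3.71:
194.8 tan²θ − 537 tanθ + (274.3) = 0.
tanθ = [537 ± √(537² − 4 × 194.8 × (274.3))] / (2 × 194.8) = (537 ± 273.1) / 389.6, giving tanθ = 0.6772 or 2.079.
θ = 34.11° or 64.31°; the larger is 64.31°.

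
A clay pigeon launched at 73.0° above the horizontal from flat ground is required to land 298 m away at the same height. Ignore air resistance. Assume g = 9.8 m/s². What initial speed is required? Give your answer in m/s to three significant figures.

72.3 m/s

From R = (v₀² / g) sin 2θ: v₀ = √(gR / sin 2θ).
v₀ = √(9.80 × 298 / sin 146.0°) = √(2920 / 0.5592) = √5222.5 = 72.27 m/s.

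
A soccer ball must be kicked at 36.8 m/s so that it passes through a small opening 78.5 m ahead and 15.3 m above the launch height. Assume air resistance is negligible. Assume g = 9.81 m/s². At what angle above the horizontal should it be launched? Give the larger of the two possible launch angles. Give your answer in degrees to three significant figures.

71.2°

Trajectory: y = x tanθ − g x² (1 + tan²θ)/(2v₀²). With x = 78.5, y = 15.3, v₀ = 36.8, g = 9.81:
22.32 tan²θ − 78.5 tanθ + (37.62) = 0.
tanθ = [78.5 ± √(78.5² − 4 × 22.32 × (37.62))] / (2 × 22.32) = (78.5 ± 52.95) / 44.64, giving tanθ = 0.5724 or 2.945.
θ = 29.79° or 71.24°; the larger is 71.24°.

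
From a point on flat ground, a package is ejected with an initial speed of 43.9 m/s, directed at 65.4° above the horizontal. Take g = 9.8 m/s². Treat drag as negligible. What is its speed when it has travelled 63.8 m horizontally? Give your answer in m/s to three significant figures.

19.1 m/s

Components: vₓ = 43.90 cos 65.4° = 18.27 m/s, v_y0 = 43.90 sin 65.4° = 39.92 m/s.
x = vₓ t ⇒ t = 63.8/18.27 = 3.491 s.
Vertical velocity there: v_y = v_y0 − g t = 39.92 − 9.80 × 3.491 = 5.702 m/s.
Speed: √(vₓ² + v_y²) = √(18.27² + 5.702²) = 19.14 m/s.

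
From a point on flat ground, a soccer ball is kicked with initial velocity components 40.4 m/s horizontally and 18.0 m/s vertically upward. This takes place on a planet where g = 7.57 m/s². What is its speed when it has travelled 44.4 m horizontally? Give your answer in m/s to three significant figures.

Time to reach x = 44.4 m: t = x/vₓ = 44.4/40.40 = 1.099 s.
Vertical velocity there: v_y = v_y0 − g t = 18.00 − 7.57 × 1.099 = 9.680 m/s.
Speed: √(vₓ² + v_y²) = √(40.40² + 9.680²) = 41.54 m/s.

41.5 m/s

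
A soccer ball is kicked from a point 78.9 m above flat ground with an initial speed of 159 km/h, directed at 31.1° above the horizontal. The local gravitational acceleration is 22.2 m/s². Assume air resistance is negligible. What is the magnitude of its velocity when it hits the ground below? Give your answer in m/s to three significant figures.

Convert: 159 km/h = 159/3.6 = 44.17 m/s.
vₓ = 44.17 cos 31.1° = 37.82 m/s; v_y0 = 44.17 sin 31.1° = 22.81 m/s.
With up positive and y = 0 at the ground: y(t) = 78.9 + (22.81) t − 11.10 t². Setting y = 0 and taking the positive root: t = [22.81 + √(22.81² + 2·22.2·78.9)] / 22.2 = (22.81 + 63.43) / 22.2 = 3.885 s.
Vertical velocity at impact: v_y = v_y0 − g t = 22.81 − 22.2 × 3.885 = −63.43 m/s.
Speed: |v| = √(vₓ² + v_y²) = √(37.82² + 63.43²) = 73.85 m/s.

73.9 m/s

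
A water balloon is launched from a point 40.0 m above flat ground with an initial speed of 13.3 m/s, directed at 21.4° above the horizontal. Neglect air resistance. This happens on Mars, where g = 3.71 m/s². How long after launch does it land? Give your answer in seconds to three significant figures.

vₓ = 13.30 cos 21.4° = 12.38 m/s; v_y0 = 13.30 sin 21.4° = 4.853 m/s.
With up positive and y = 0 at the ground: y(t) = 40.0 + (4.853) t − 1.855 t². Setting y = 0 and taking the positive root: t = [4.853 + √(4.853² + 2·3.71·40.0)] / 3.71 = (4.853 + 17.90) / 3.71 = 6.132 s.

6.13 s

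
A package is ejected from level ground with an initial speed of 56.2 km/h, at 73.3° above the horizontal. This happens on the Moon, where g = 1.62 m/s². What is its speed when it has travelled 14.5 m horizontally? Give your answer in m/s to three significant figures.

Convert: 56.2 km/h = 56.2/3.6 = 15.61 m/s.
vₓ = 15.61 cos 73.3° = 4.486 m/s; v_y0 = 15.61 sin 73.3° = 14.95 m/s.
Time to reach x = 14.5 m: t = x/vₓ = 14.5/4.486 = 3.232 s.
Vertical velocity there: v_y = v_y0 − g t = 14.95 − 1.62 × 3.232 = 9.716 m/s.
Speed: √(vₓ² + v_y²) = √(4.486² + 9.716²) = 10.70 m/s.

10.7 m/s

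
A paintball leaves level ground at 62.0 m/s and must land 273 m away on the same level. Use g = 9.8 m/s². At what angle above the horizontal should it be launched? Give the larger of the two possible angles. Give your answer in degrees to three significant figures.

R = v₀² sin 2θ / g gives sin 2θ = gR/v₀² = 9.80·273/62.0² = 0.6960.
2θ = 44.11° or 180° − 44.11° = 135.9°, so θ = 22.05° or 67.95°.
The larger angle is 67.95°.

67.9°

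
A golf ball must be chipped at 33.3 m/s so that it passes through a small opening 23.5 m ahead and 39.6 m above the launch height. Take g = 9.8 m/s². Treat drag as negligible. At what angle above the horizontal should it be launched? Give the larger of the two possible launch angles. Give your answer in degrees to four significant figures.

Trajectory: y = x tanθ − g x² (1 + tan²θ)/(2v₀²). With x = 23.5, y = 39.6, v₀ = 33.3, g = 9.80:
2.440 tan²θ − 23.5 tanθ + (42.04) = 0.
tanθ = [23.5 ± √(23.5² − 4 × 2.440 × (42.04))] / (2 × 2.440) = (23.5 ± 11.91) / 4.881, giving tanθ = 2.374 or 7.256.
θ = 67.16° or 82.15°; the larger is 82.15°.

82.15°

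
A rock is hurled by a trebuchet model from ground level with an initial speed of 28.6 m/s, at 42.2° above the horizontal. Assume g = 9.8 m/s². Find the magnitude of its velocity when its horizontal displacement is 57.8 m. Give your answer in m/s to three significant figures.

Horizontal component vₓ = 28.60 cos 42.2° = 21.19 m/s; vertical v_y0 = 28.60 sin 42.2° = 19.21 m/s.
Time to reach x = 57.8 m: t = x/vₓ = 57.8/21.19 = 2.728 s.
Vertical velocity there: v_y = v_y0 − g t = 19.21 − 9.80 × 2.728 = −7.524 m/s.
Speed: √(vₓ² + v_y²) = √(21.19² + 7.524²) = 22.48 m/s.

22.5 m/s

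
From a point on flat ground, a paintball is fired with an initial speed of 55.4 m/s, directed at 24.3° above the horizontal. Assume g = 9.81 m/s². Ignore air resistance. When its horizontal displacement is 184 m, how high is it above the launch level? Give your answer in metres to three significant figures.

17.9 m

Resolve: vₓ = 55.40 cos 24.3° = 50.49 m/s and v_y0 = 55.40 sin 24.3° = 22.80 m/s.
At x = 184 m, t = x/vₓ = 184/50.49 = 3.644 s.
Height: y = v_y0 t − ½ g t² = 22.80 × 3.644 − 4.905 × 3.644² = 83.08 − 65.14 = 17.94 m.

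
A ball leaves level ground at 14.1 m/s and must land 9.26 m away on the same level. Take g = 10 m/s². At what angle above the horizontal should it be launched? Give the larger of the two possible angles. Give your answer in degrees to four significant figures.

R = v₀² sin 2θ / g gives sin 2θ = gR/v₀² = 10.0·9.26/14.1² = 0.4658.
2θ = 27.76° or 180° − 27.76° = 152.2°, so θ = 13.88° or 76.12°.
The larger angle is 76.12°.

76.12°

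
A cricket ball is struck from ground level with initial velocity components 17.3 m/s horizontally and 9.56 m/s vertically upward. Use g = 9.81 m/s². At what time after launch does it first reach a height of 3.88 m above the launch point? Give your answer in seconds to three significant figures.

0.576 s

Require v_y0 t − ½ g t² = 3.88, i.e. 4.905 t² − 9.560 t + 3.88 = 0.
t = [9.560 ± √(9.560² − 2·9.81·3.88)] / 9.81 = (9.560 ± 3.907) / 9.81, so t = 0.5762 s or t = 1.373 s.
The first (ascending) time is 0.5762 s.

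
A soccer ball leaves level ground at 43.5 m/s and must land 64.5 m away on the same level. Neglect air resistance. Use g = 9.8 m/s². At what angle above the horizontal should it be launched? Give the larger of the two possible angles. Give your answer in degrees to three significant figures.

R = v₀² sin 2θ / g gives sin 2θ = gR/v₀² = 9.80·64.5/43.5² = 0.3340.
2θ = 19.51° or 180° − 19.51° = 160.5°, so θ = 9.757° or 80.24°.
The larger angle is 80.24°.

80.2°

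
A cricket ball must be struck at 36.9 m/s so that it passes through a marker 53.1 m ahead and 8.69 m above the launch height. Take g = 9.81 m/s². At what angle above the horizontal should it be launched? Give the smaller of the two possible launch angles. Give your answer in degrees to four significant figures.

Trajectory: y = x tanθ − g x² (1 + tan²θ)/(2v₀²). With x = 53.1, y = 8.69, v₀ = 36.9, g = 9.81:
10.16 tan²θ − 53.1 tanθ + (18.85) = 0.
tanθ = [53.1 ± √(53.1² − 4 × 10.16 × (18.85))] / (2 × 10.16) = (53.1 ± 45.32) / 20.31, giving tanθ = 0.3830 or 4.845.
θ = 20.96° or 78.34°; the smaller is 20.96°.

20.96°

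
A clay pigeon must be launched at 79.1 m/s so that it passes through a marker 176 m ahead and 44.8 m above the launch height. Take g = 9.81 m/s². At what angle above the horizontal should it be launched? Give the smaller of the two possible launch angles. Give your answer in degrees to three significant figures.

22.6°

Trajectory: y = x tanθ − g x² (1 + tan²θ)/(2v₀²). With x = 176, y = 44.8, v₀ = 79.1, g = 9.81:
24.28 tan²θ − 176 tanθ + (69.08) = 0.
tanθ = [176 ± √(176² − 4 × 24.28 × (69.08))] / (2 × 24.28) = (176 ± 155.8) / 48.57, giving tanθ = 0.4164 or 6.831.
θ = 22.61° or 81.67°; the smaller is 22.61°.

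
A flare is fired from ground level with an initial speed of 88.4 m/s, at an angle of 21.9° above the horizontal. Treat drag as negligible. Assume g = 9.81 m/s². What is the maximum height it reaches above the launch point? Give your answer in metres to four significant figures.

55.41 m

vₓ = 88.40 cos 21.9° = 82.02 m/s; v_y0 = 88.40 sin 21.9° = 32.97 m/s.
Maximum height: H = v_y0² / (2g) = 32.97² / (2 × 9.81) = 55.41 m.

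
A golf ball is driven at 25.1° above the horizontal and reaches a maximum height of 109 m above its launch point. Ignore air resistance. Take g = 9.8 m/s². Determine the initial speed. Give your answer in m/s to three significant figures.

109 m/s

At the peak v_y = 0, so v_y0 = √(2gH) = √(2 × 9.80 × 109) = 46.22 m/s.
v_y0 = v₀ sin θ ⇒ v₀ = 46.22 / sin 25.1° = 109.0 m/s.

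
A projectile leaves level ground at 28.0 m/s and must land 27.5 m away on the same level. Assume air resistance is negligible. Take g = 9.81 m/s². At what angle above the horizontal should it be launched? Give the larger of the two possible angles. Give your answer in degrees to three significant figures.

79.9°

Level-ground range R = v₀² sin(2θ)/g ⇒ sin(2θ) = gR/v₀² = 9.81 × 27.5 / 28.0² = 0.3441.
2θ = 20.13° or 180° − 20.13° = 159.9°, so θ = 10.06° or 79.94°.
The larger angle is 79.94°.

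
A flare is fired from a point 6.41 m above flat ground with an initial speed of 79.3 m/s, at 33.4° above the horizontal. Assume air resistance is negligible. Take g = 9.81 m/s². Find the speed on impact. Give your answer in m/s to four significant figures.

Components: vₓ = 79.30 cos 33.4° = 66.20 m/s, v_y0 = 79.30 sin 33.4° = 43.65 m/s.
With up positive and y = 0 at the ground: y(t) = 6.41 + (43.65) t − 4.905 t². Setting y = 0 and taking the positive root: t = [43.65 + √(43.65² + 2·9.81·6.41)] / 9.81 = (43.65 + 45.07) / 9.81 = 9.044 s.
Vertical velocity at impact: v_y = v_y0 − g t = 43.65 − 9.81 × 9.044 = −45.07 m/s.
Speed: |v| = √(vₓ² + v_y²) = √(66.20² + 45.07²) = 80.09 m/s.

80.09 m/s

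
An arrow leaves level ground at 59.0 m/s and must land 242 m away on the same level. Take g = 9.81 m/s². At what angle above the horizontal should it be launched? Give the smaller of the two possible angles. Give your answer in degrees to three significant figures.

21.5°

Level-ground range R = v₀² sin(2θ)/g ⇒ sin(2θ) = gR/v₀² = 9.81 × 242 / 59.0² = 0.6820.
2θ = 43.00° or 180° − 43.00° = 137.0°, so θ = 21.50° or 68.50°.
The smaller angle is 21.50°.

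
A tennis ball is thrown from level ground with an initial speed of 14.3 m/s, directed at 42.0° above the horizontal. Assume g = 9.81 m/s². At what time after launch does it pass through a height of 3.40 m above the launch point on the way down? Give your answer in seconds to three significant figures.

1.48 s

Horizontal component vₓ = 14.30 cos 42.0° = 10.63 m/s; vertical v_y0 = 14.30 sin 42.0° = 9.569 m/s.
Set y = v_y0 t − ½ g t² = 3.40: 4.905 t² − 9.569 t + 3.40 = 0.
Quadratic formula: t = (9.569 ± √24.849) / 9.81 = (9.569 ± 4.985) / 9.81 → t = 0.4672 s or 1.484 s.
The descending-branch root is 1.484 s.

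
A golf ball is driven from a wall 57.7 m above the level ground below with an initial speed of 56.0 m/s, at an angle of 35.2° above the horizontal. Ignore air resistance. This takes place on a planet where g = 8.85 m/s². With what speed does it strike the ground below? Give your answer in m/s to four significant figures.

Horizontal component vₓ = 56.00 cos 35.2° = 45.76 m/s; vertical v_y0 = 56.00 sin 35.2° = 32.28 m/s.
With up positive and y = 0 at the ground: y(t) = 57.7 + (32.28) t − 4.425 t². Setting y = 0 and taking the positive root: t = [32.28 + √(32.28² + 2·8.85·57.7)] / 8.85 = (32.28 + 45.42) / 8.85 = 8.780 s.
Vertical velocity at impact: v_y = v_y0 − g t = 32.28 − 8.85 × 8.780 = −45.42 m/s.
Speed: |v| = √(vₓ² + v_y²) = √(45.76² + 45.42²) = 64.48 m/s.

64.48 m/s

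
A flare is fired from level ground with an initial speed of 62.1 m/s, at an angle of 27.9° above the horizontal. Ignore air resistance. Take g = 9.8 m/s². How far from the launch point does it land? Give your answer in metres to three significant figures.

Horizontal component vₓ = 62.10 cos 27.9° = 54.88 m/s; vertical v_y0 = 62.10 sin 27.9° = 29.06 m/s.
Time aloft: T = 2 v_y0 / g = 2 × 29.06 / 9.80 = 5.930 s.
Range: R = vₓ T = 54.88 × 5.930 = 325.5 m.

325 m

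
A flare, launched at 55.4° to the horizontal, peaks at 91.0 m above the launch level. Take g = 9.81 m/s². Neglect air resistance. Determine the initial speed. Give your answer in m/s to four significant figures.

51.33 m/s

At the peak v_y = 0, so v_y0 = √(2gH) = √(2 × 9.81 × 91.0) = 42.25 m/s.
v_y0 = v₀ sin θ ⇒ v₀ = 42.25 / sin 55.4° = 51.33 m/s.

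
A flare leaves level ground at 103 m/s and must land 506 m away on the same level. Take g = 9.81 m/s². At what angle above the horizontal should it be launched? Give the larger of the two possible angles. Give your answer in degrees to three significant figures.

76.1°

From R = (v₀²/g) sin 2θ: sin 2θ = 9.81 × 506 / 10609 = 0.4679.
2θ = 27.90° or 180° − 27.90° = 152.1°, so θ = 13.95° or 76.05°.
The larger angle is 76.05°.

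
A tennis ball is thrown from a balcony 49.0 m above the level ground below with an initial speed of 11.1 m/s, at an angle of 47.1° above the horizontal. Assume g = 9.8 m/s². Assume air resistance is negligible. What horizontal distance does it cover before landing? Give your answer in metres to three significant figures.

31.0 m

Horizontal component vₓ = 11.10 cos 47.1° = 7.556 m/s; vertical v_y0 = 11.10 sin 47.1° = 8.131 m/s.
With up positive and y = 0 at the ground: y(t) = 49.0 + (8.131) t − 4.900 t². Setting y = 0 and taking the positive root: t = [8.131 + √(8.131² + 2·9.80·49.0)] / 9.80 = (8.131 + 32.04) / 9.80 = 4.099 s.
Horizontal distance: R = vₓ t = 7.556 × 4.099 = 30.97 m.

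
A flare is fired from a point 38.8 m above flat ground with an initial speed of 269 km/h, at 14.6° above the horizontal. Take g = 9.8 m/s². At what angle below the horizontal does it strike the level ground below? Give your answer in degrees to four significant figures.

Convert: 269 km/h = 269/3.6 = 74.72 m/s.
Resolve: vₓ = 74.72 cos 14.6° = 72.31 m/s and v_y0 = 74.72 sin 14.6° = 18.84 m/s.
The projectile lands when y = 38.8 + (18.84) t − ½·9.80·t² = 0. Positive root: t = (18.84 + √(18.84² + 2·9.80·38.8)) / 9.80 = (18.84 + 33.40) / 9.80 = 5.330 s.
At impact: v_y = v_y0 − g t = −33.40 m/s; vₓ = 72.31 m/s.
Angle below horizontal: arctan(|v_y|/vₓ) = arctan(33.40/72.31) = 24.79°.

24.79°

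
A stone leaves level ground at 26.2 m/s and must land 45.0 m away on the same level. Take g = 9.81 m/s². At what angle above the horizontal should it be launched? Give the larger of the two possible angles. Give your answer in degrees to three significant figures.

Level-ground range R = v₀² sin(2θ)/g ⇒ sin(2θ) = gR/v₀² = 9.81 × 45.0 / 26.2² = 0.6431.
2θ = 40.02° or 180° − 40.02° = 140.0°, so θ = 20.01° or 69.99°.
The larger angle is 69.99°.

70.0°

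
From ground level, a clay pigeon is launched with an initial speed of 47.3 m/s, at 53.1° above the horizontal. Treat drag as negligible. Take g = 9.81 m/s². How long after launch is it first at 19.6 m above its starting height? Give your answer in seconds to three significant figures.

0.559 s

Components: vₓ = 47.30 cos 53.1° = 28.40 m/s, v_y0 = 47.30 sin 53.1° = 37.83 m/s.
Require v_y0 t − ½ g t² = 19.6, i.e. 4.905 t² − 37.83 t + 19.6 = 0.
t = [37.83 ± √(37.83² − 2·9.81·19.6)] / 9.81 = (37.83 ± 32.34) / 9.81, so t = 0.5586 s or t = 7.153 s.
The first (ascending) time is 0.5586 s.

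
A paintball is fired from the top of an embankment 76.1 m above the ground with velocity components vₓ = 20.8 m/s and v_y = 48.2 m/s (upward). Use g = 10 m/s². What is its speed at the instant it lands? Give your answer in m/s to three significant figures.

65.4 m/s

The projectile lands when y = 76.1 + (48.20) t − ½·10.0·t² = 0. Positive root: t = (48.20 + √(48.20² + 2·10.0·76.1)) / 10.0 = (48.20 + 62.01) / 10.0 = 11.02 s.
Vertical velocity at impact: v_y = v_y0 − g t = 48.20 − 10.0 × 11.02 = −62.01 m/s.
Speed: |v| = √(vₓ² + v_y²) = √(20.80² + 62.01²) = 65.41 m/s.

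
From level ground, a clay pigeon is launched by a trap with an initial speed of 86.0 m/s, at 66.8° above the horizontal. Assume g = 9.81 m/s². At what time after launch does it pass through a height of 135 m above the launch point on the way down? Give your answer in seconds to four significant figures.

vₓ = 86.00 cos 66.8° = 33.88 m/s; v_y0 = 86.00 sin 66.8° = 79.05 m/s.
Height y(t) = 79.05 t − 4.905 t² = 135 gives 4.905 t² − 79.05 t + 135 = 0.
Quadratic formula: t = (79.05 ± √3599.5) / 9.81 = (79.05 ± 60.00) / 9.81 → t = 1.942 s or 14.17 s.
The descending-branch root is 14.17 s.

14.17 s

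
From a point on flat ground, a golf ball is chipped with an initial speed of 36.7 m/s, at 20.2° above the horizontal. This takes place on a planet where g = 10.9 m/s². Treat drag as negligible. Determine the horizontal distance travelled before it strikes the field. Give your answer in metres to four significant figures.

vₓ = 36.70 cos 20.2° = 34.44 m/s; v_y0 = 36.70 sin 20.2° = 12.67 m/s.
Time aloft: T = 2 v_y0 / g = 2 × 12.67 / 10.9 = 2.325 s.
Horizontal distance R = vₓ T = 34.44 × 2.325 = 80.09 m.

80.09 m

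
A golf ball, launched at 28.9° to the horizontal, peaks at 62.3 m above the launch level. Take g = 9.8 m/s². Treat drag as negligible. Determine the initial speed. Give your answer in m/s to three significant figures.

72.3 m/s

At the peak v_y = 0, so v_y0 = √(2gH) = √(2 × 9.80 × 62.3) = 34.94 m/s.
v_y0 = v₀ sin θ ⇒ v₀ = 34.94 / sin 28.9° = 72.31 m/s.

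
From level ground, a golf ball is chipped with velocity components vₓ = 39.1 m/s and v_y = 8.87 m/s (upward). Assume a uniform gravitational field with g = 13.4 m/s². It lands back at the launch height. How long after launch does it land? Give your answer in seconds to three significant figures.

It returns to y = 0 when t = 2 v_y0 / g = 2(8.870)/13.4 = 1.324 s.

1.32 s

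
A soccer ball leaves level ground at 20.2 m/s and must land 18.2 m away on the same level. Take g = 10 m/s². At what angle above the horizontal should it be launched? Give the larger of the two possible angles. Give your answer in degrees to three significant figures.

From R = (v₀²/g) sin 2θ: sin 2θ = 10.0 × 18.2 / 408.04 = 0.4460.
2θ = 26.49° or 180° − 26.49° = 153.5°, so θ = 13.24° or 76.76°.
The larger angle is 76.76°.

76.8°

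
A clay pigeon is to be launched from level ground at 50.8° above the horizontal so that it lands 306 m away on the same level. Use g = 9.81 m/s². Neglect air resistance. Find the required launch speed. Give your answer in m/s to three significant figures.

55.4 m/s

On level ground R = v₀² sin 2θ / g ⇒ v₀ = √(gR / sin 2θ).
v₀ = √(9.81 × 306 / sin 101.6°) = √(3002 / 0.9796) = √3064.5 = 55.36 m/s.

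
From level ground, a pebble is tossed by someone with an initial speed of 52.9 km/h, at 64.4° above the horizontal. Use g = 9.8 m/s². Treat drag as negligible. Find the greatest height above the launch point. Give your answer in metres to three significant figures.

Convert: 52.9 km/h = 52.9/3.6 = 14.69 m/s.
Horizontal component vₓ = 14.69 cos 64.4° = 6.349 m/s; vertical v_y0 = 14.69 sin 64.4° = 13.25 m/s.
Peak height H = v_y0² / (2g) = 175.61 / 19.60 = 8.960 m.

8.96 m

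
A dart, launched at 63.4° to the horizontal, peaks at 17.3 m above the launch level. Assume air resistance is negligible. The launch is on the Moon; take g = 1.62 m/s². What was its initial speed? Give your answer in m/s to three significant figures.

At the peak v_y = 0, so v_y0 = √(2gH) = √(2 × 1.62 × 17.3) = 7.487 m/s.
v_y0 = v₀ sin θ ⇒ v₀ = 7.487 / sin 63.4° = 8.373 m/s.

8.37 m/s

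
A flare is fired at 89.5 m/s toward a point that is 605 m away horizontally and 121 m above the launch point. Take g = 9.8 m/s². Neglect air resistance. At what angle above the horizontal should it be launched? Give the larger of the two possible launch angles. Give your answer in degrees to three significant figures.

Trajectory: y = x tanθ − g x² (1 + tan²θ)/(2v₀²). With x = 605, y = 121, v₀ = 89.5, g = 9.80:
223.9 tan²θ − 605 tanθ + (344.9) = 0.
tanθ = [605 ± √(605² − 4 × 223.9 × (344.9))] / (2 × 223.9) = (605 ± 239.0) / 447.8, giving tanθ = 0.8173 or 1.885.
θ = 39.26° or 62.05°; the larger is 62.05°.

62.1°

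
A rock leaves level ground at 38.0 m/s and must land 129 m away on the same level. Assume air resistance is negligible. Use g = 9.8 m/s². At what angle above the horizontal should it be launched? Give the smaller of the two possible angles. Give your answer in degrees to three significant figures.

Level-ground range R = v₀² sin(2θ)/g ⇒ sin(2θ) = gR/v₀² = 9.80 × 129 / 38.0² = 0.8755.
2θ = 61.10° or 180° − 61.10° = 118.9°, so θ = 30.55° or 59.45°.
The smaller angle is 30.55°.

30.6°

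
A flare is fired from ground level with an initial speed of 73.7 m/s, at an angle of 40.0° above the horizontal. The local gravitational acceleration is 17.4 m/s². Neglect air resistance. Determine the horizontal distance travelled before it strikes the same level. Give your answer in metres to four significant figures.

Components: vₓ = 73.70 cos 40.0° = 56.46 m/s, v_y0 = 73.70 sin 40.0° = 47.37 m/s.
Flight time T = 2 v_y0 / g = 5.445 s.
Horizontal distance R = vₓ T = 56.46 × 5.445 = 307.4 m.

307.4 m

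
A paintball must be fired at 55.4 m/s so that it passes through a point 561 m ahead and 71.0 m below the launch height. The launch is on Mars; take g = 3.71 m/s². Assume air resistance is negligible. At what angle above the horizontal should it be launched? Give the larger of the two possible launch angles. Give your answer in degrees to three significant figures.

Trajectory: y = x tanθ − g x² (1 + tan²θ)/(2v₀²). With x = 561, y = −71.0, v₀ = 55.4, g = 3.71:
190.2 tan²θ − 561 tanθ + (119.2) = 0.
tanθ = [561 ± √(561² − 4 × 190.2 × (119.2))] / (2 × 190.2) = (561 ± 473.3) / 380.4, giving tanθ = 0.2305 or 2.719.
θ = 12.98° or 69.81°; the larger is 69.81°.

69.8°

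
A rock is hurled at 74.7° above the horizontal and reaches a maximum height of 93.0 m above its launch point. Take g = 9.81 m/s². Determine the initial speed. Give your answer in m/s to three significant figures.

At the peak v_y = 0, so v_y0 = √(2gH) = √(2 × 9.81 × 93.0) = 42.72 m/s.
v_y0 = v₀ sin θ ⇒ v₀ = 42.72 / sin 74.7° = 44.29 m/s.

44.3 m/s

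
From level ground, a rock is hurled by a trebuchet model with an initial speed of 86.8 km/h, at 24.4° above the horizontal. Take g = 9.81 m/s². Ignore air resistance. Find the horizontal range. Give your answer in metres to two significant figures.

Convert: 86.8 km/h = 86.8/3.6 = 24.11 m/s.
Resolve: vₓ = 24.11 cos 24.4° = 21.96 m/s and v_y0 = 24.11 sin 24.4° = 9.960 m/s.
Flight time T = 2 v_y0 / g = 2.031 s.
Horizontal distance R = vₓ T = 21.96 × 2.031 = 44.59 m.

45 m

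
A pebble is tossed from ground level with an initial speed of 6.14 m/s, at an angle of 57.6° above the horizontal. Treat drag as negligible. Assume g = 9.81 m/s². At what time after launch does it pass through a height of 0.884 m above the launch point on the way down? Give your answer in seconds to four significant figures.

0.8432 s

vₓ = 6.140 cos 57.6° = 3.290 m/s; v_y0 = 6.140 sin 57.6° = 5.184 m/s.
Require v_y0 t − ½ g t² = 0.884, i.e. 4.905 t² − 5.184 t + 0.884 = 0.
t = [5.184 ± √(5.184² − 2·9.81·0.884)] / 9.81 = (5.184 ± 3.087) / 9.81, so t = 0.2137 s or t = 0.8432 s.
The descending-branch root is 0.8432 s.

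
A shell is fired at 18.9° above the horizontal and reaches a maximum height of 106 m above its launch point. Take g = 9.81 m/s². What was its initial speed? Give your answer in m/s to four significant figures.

At the peak v_y = 0, so v_y0 = √(2gH) = √(2 × 9.81 × 106) = 45.60 m/s.
v_y0 = v₀ sin θ ⇒ v₀ = 45.60 / sin 18.9° = 140.8 m/s.

140.8 m/s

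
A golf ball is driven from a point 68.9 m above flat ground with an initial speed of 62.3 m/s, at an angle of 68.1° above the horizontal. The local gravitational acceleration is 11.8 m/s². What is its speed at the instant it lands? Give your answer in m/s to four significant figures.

Components: vₓ = 62.30 cos 68.1° = 23.24 m/s, v_y0 = 62.30 sin 68.1° = 57.80 m/s.
Vertical motion (up positive, ground at y = 0): 5.900 t² − (57.80) t − 68.9 = 0, so t = (57.80 + √(57.80² + 2·11.8·68.9)) / 11.8 = (57.80 + 70.48) / 11.8 = 10.87 s.
Vertical velocity at impact: v_y = v_y0 − g t = 57.80 − 11.8 × 10.87 = −70.48 m/s.
Speed: |v| = √(vₓ² + v_y²) = √(23.24² + 70.48²) = 74.21 m/s.

74.21 m/s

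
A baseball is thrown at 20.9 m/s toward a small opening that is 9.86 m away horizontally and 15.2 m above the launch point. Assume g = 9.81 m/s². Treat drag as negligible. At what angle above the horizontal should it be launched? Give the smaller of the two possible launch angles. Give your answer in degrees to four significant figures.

65.33°

Trajectory: y = x tanθ − g x² (1 + tan²θ)/(2v₀²). With x = 9.86, y = 15.2, v₀ = 20.9, g = 9.81:
1.092 tan²θ − 9.86 tanθ + (16.29) = 0.
tanθ = [9.86 ± √(9.86² − 4 × 1.092 × (16.29))] / (2 × 1.092) = (9.86 ± 5.107) / 2.183, giving tanθ = 2.177 or 6.855.
θ = 65.33° or 81.70°; the smaller is 65.33°.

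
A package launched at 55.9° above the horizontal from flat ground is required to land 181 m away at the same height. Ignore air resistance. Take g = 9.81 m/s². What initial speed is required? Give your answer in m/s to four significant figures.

On level ground R = v₀² sin 2θ / g ⇒ v₀ = √(gR / sin 2θ).
v₀ = √(9.81 × 181 / sin 111.8°) = √(1776 / 0.9285) = √1912.4 = 43.73 m/s.

43.73 m/s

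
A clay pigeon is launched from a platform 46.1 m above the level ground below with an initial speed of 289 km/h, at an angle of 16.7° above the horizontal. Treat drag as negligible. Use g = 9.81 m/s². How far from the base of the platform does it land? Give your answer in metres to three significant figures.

Convert: 289 km/h = 289/3.6 = 80.28 m/s.
Horizontal component vₓ = 80.28 cos 16.7° = 76.89 m/s; vertical v_y0 = 80.28 sin 16.7° = 23.07 m/s.
The projectile lands when y = 46.1 + (23.07) t − ½·9.81·t² = 0. Positive root: t = (23.07 + √(23.07² + 2·9.81·46.1)) / 9.81 = (23.07 + 37.90) / 9.81 = 6.215 s.
Horizontal distance: R = vₓ t = 76.89 × 6.215 = 477.9 m.

478 m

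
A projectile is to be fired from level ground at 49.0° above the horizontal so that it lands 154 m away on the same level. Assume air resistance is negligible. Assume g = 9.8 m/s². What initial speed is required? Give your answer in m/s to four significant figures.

39.04 m/s

From R = (v₀² / g) sin 2θ: v₀ = √(gR / sin 2θ).
v₀ = √(9.80 × 154 / sin 98.00°) = √(1509 / 0.9903) = √1524.0 = 39.04 m/s.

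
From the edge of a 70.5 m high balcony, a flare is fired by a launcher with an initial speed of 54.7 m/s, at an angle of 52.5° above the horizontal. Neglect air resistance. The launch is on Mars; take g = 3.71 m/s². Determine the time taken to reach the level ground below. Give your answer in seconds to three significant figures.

24.9 s

vₓ = 54.70 cos 52.5° = 33.30 m/s; v_y0 = 54.70 sin 52.5° = 43.40 m/s.
With up positive and y = 0 at the ground: y(t) = 70.5 + (43.40) t − 1.855 t². Setting y = 0 and taking the positive root: t = [43.40 + √(43.40² + 2·3.71·70.5)] / 3.71 = (43.40 + 49.05) / 3.71 = 24.92 s.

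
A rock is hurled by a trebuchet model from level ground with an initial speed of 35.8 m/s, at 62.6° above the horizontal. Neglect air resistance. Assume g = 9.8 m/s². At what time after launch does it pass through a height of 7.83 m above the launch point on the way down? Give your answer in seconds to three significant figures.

Horizontal component vₓ = 35.80 cos 62.6° = 16.48 m/s; vertical v_y0 = 35.80 sin 62.6° = 31.78 m/s.
Height y(t) = 31.78 t − 4.900 t² = 7.83 gives 4.900 t² − 31.78 t + 7.83 = 0.
Quadratic formula: t = (31.78 ± √856.74) / 9.80 = (31.78 ± 29.27) / 9.80 → t = 0.2565 s or 6.230 s.
The descending-branch root is 6.230 s.

6.23 s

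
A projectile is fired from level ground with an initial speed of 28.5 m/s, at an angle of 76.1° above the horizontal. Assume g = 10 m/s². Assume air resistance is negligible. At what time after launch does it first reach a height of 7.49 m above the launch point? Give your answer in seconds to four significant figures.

Resolve: vₓ = 28.50 cos 76.1° = 6.846 m/s and v_y0 = 28.50 sin 76.1° = 27.67 m/s.
Height y(t) = 27.67 t − 5.000 t² = 7.49 gives 5.000 t² − 27.67 t + 7.49 = 0.
t = [27.67 ± √(27.67² − 2·10.0·7.49)] / 10.0 = (27.67 ± 24.81) / 10.0, so t = 0.2855 s or t = 5.248 s.
The first (ascending) time is 0.2855 s.

0.2855 s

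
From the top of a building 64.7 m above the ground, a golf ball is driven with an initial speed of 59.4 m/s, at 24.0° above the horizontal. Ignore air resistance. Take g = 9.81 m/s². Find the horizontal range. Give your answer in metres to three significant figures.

372 m

Horizontal component vₓ = 59.40 cos 24.0° = 54.26 m/s; vertical v_y0 = 59.40 sin 24.0° = 24.16 m/s.
With up positive and y = 0 at the ground: y(t) = 64.7 + (24.16) t − 4.905 t². Setting y = 0 and taking the positive root: t = [24.16 + √(24.16² + 2·9.81·64.7)] / 9.81 = (24.16 + 43.05) / 9.81 = 6.851 s.
Horizontal distance: R = vₓ t = 54.26 × 6.851 = 371.8 m.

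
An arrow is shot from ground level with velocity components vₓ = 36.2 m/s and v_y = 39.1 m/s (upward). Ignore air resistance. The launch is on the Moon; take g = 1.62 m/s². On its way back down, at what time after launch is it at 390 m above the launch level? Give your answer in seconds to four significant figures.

34.19 s

Set y = v_y0 t − ½ g t² = 390: 0.8100 t² − 39.10 t + 390 = 0.
Quadratic formula: t = (39.10 ± √265.21) / 1.62 = (39.10 ± 16.29) / 1.62 → t = 14.08 s or 34.19 s.
The descending-branch root is 34.19 s.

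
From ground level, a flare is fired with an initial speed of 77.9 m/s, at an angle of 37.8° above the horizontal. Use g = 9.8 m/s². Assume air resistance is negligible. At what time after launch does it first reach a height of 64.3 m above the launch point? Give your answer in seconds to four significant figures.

1.614 s

Resolve: vₓ = 77.90 cos 37.8° = 61.55 m/s and v_y0 = 77.90 sin 37.8° = 47.75 m/s.
Require v_y0 t − ½ g t² = 64.3, i.e. 4.900 t² − 47.75 t + 64.3 = 0.
t = [47.75 ± √(47.75² − 2·9.80·64.3)] / 9.80 = (47.75 ± 31.93) / 9.80, so t = 1.614 s or t = 8.130 s.
The first (ascending) time is 1.614 s.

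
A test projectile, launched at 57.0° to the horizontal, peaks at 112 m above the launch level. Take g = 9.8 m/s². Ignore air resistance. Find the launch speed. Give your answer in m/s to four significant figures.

55.87 m/s

At the peak v_y = 0, so v_y0 = √(2gH) = √(2 × 9.80 × 112) = 46.85 m/s.
v_y0 = v₀ sin θ ⇒ v₀ = 46.85 / sin 57.0° = 55.87 m/s.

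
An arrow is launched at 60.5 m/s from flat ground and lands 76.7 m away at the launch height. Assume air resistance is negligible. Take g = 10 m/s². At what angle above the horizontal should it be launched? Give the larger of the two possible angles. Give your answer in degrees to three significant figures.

R = v₀² sin 2θ / g gives sin 2θ = gR/v₀² = 10.0·76.7/60.5² = 0.2095.
2θ = 12.10° or 180° − 12.10° = 167.9°, so θ = 6.048° or 83.95°.
The larger angle is 83.95°.

84.0°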